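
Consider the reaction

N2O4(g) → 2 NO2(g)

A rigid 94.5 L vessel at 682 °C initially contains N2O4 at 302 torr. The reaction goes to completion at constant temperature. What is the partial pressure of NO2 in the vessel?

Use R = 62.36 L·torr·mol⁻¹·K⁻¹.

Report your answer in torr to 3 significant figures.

604 torr

n(N2O4)₀ = PV/RT = (302 × 94.5) / (62.36 × 955.15) = 0.4791 mol
n(NO2) = (2/1) × 0.4791 = 0.9582 mol
P(NO2) = nRT/V = 0.9582 × 62.36 × 955.15 / 94.5 = 604.0 torr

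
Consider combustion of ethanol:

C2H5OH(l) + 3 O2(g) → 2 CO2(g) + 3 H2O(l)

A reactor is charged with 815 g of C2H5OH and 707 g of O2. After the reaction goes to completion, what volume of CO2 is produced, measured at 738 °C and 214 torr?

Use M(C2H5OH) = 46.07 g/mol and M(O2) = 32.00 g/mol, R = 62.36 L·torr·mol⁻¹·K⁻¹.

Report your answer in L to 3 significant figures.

4340 L

n(C2H5OH) = 815 / 46.07 = 17.69 mol
n(O2) = 707 / 32.00 = 22.09 mol
For 17.69 mol C2H5OH, stoichiometry requires (3/1) × 17.69 = 53.07 mol O2; 22.09 mol is available, so O2 is limiting.
n(CO2) = (2/3) × 22.09 = 14.73 mol
V(CO2) = nRT/P = 14.73 × 62.36 × 1011.15 / 214 = 4340 L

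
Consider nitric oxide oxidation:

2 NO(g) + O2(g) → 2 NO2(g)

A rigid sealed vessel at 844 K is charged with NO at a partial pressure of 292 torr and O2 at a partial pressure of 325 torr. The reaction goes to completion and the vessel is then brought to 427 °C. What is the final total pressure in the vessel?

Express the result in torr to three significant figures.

391 torr

At constant V, partial pressures at 844 K are proportional to moles, so apply stoichiometry directly to pressures.
P(O2) required for 292 torr of NO = (1/2) × 292 = 146.0 torr; available 325 torr, so NO is limiting.
P(O2) remaining = 325 − (1/2) × 292 = 179.0 torr
P(gaseous products) = (2)/2 × 292 = 292.0 torr
P_total at 844 K = 179.0 + 292.0 = 471.0 torr
Scaling to 427 °C: P = 471.0 × 700.15/844 = 390.7 torr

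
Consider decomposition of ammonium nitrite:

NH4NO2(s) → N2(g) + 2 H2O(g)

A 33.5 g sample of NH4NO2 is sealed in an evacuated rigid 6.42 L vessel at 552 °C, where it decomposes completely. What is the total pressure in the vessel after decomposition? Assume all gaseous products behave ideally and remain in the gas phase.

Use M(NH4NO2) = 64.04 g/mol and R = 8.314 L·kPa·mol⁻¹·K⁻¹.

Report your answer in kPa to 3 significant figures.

1680 kPa

n(NH4NO2) = 33.5 / 64.04 = 0.5231 mol
n(gas produced) = (3/1) × 0.5231 = 1.569 mol
P = nRT/V = 1.569 × 8.314 × 825.15 / 6.42 = 1677 kPa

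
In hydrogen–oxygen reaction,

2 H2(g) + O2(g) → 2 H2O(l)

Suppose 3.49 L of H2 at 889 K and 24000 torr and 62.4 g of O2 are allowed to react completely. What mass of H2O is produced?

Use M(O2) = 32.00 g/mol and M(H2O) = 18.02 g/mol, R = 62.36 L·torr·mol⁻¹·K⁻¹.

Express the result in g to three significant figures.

27.2 g

n(H2) = PV/RT = (24000 × 3.49) / (62.36 × 889) = 1.511 mol
n(O2) = 62.4 / 32.00 = 1.950 mol
For 1.511 mol H2, stoichiometry requires (1/2) × 1.511 = 0.7555 mol O2; 1.950 mol is available, so H2 is limiting.
n(H2O) = (2/2) × 1.511 = 1.511 mol
m(H2O) = 1.511 × 18.02 = 27.23 g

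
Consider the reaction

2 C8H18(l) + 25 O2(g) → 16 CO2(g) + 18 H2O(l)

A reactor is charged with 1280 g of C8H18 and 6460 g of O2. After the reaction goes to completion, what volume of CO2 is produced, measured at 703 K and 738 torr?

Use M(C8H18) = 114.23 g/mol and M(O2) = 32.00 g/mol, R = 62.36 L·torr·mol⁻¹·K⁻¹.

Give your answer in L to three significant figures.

n(C8H18) = 1280 / 114.23 = 11.21 mol
n(O2) = 6460 / 32.00 = 201.9 mol
For 11.21 mol C8H18, stoichiometry requires (25/2) × 11.21 = 140.1 mol O2; 201.9 mol is available, so C8H18 is limiting.
n(CO2) = (16/2) × 11.21 = 89.68 mol
V(CO2) = nRT/P = 89.68 × 62.36 × 703 / 738 = 5327 L

5330 L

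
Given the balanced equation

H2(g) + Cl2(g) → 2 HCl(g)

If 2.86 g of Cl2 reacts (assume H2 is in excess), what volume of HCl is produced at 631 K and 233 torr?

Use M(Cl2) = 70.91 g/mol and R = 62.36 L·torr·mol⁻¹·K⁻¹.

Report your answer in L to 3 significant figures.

n(Cl2) = 2.860 / 70.91 = 0.04033 mol
n(HCl) = (2/1) × 0.04033 = 0.08066 mol
V = nRT/P = 0.08066 × 62.36 × 631 / 233 = 13.62 L

13.6 L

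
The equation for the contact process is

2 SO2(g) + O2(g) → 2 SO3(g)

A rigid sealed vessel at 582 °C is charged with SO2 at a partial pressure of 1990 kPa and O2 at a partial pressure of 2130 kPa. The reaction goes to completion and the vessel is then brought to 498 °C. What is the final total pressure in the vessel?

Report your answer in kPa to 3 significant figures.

2820 kPa

With V and T fixed, P_i ∝ n_i, so the mole ratios apply directly to partial pressures at 582 °C.
P(O2) required for 1990 kPa of SO2 = (1/2) × 1990 = 995.0 kPa; available 2130 kPa, so SO2 is limiting.
P(O2) remaining = 2130 − (1/2) × 1990 = 1135 kPa
P(gaseous products) = (2)/2 × 1990 = 1990 kPa
P_total at 582 °C = 1135 + 1990 = 3125 kPa
Scaling to 498 °C: P = 3125 × 771.15/855.15 = 2818 kPa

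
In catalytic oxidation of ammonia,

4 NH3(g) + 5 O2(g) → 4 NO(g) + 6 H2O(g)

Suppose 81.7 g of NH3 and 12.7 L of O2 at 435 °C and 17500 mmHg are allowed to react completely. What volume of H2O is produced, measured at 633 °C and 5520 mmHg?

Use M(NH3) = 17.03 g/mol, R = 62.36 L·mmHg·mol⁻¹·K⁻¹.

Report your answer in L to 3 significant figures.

61.8 L

n(NH3) = 81.7 / 17.03 = 4.797 mol
n(O2) = PV/RT = (17500 × 12.7) / (62.36 × 708.15) = 5.033 mol
For 4.797 mol NH3, stoichiometry requires (5/4) × 4.797 = 5.996 mol O2; 5.033 mol is available, so O2 is limiting.
n(H2O) = (6/5) × 5.033 = 6.040 mol
V(H2O) = nRT/P = 6.040 × 62.36 × 906.15 / 5520 = 61.83 L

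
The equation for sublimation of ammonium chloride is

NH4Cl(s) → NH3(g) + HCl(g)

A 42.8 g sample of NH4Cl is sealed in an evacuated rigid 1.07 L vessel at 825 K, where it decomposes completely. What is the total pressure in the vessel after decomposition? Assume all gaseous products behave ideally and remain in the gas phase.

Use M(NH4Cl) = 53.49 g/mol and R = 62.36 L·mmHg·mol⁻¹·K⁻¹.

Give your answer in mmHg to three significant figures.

n(NH4Cl) = 42.8 / 53.49 = 0.8001 mol
n(gas produced) = (2/1) × 0.8001 = 1.600 mol
P = nRT/V = 1.600 × 62.36 × 825 / 1.07 = 76930 mmHg

76900 mmHg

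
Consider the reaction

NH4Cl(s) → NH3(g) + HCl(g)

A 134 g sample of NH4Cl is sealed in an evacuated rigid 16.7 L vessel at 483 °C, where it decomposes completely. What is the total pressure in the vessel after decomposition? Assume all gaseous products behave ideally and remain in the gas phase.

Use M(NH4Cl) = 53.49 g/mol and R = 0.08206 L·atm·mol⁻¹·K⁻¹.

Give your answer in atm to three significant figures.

18.6 atm

n(NH4Cl) = 134 / 53.49 = 2.505 mol
n(gas produced) = (2/1) × 2.505 = 5.010 mol
P = nRT/V = 5.010 × 0.08206 × 756.15 / 16.7 = 18.61 atm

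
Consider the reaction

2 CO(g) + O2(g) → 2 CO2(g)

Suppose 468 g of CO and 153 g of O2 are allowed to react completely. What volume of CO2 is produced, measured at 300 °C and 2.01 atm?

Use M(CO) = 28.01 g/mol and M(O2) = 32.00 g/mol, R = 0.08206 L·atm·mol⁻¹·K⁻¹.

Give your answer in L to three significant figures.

n(CO) = 468 / 28.01 = 16.71 mol
n(O2) = 153 / 32.00 = 4.781 mol
For 16.71 mol CO, stoichiometry requires (1/2) × 16.71 = 8.355 mol O2; 4.781 mol is available, so O2 is limiting.
n(CO2) = (2/1) × 4.781 = 9.562 mol
V(CO2) = nRT/P = 9.562 × 0.08206 × 573.15 / 2.01 = 223.7 L

224 L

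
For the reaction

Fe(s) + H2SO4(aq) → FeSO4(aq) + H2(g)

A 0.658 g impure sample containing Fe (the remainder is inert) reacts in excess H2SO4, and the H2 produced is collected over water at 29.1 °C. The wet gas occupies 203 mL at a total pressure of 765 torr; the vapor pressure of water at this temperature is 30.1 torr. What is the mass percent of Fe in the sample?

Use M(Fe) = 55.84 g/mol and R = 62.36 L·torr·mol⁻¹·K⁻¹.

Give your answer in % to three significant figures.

67.2 %

P(H2) = 765 − 30.1 = 734.9 torr
n(H2) = PV/RT = (734.9 × 0.2030) / (62.36 × 302.25) = 0.007915 mol
n(Fe) = (1/1) × 0.007915 = 0.007915 mol
m(Fe) = 0.007915 × 55.84 = 0.4420 g
%Fe = 0.4420 / 0.658 × 100 = 67.17%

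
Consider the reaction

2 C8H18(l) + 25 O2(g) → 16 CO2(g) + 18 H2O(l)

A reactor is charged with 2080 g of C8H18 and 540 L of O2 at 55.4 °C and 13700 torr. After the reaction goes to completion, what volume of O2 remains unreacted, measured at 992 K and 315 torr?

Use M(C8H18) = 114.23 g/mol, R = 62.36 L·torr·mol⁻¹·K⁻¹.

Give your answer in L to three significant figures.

n(C8H18) = 2080 / 114.23 = 18.21 mol
n(O2) = PV/RT = (13700 × 540) / (62.36 × 328.55) = 361.1 mol
For 18.21 mol C8H18, stoichiometry requires (25/2) × 18.21 = 227.6 mol O2; 361.1 mol is available, so C8H18 is limiting.
n(O2) consumed = (25/2) × 18.21 = 227.6 mol; remaining = 361.1 − 227.6 = 133.5 mol
V(O2) = nRT/P = 133.5 × 62.36 × 992 / 315 = 26220 L

26200 L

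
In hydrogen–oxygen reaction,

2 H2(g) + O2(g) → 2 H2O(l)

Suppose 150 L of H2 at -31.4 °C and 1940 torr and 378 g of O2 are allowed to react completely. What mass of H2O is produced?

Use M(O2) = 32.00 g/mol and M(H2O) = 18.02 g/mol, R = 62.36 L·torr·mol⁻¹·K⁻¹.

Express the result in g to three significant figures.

348 g

n(H2) = PV/RT = (1940 × 150) / (62.36 × 241.75) = 19.30 mol
n(O2) = 378 / 32.00 = 11.81 mol
For 19.30 mol H2, stoichiometry requires (1/2) × 19.30 = 9.650 mol O2; 11.81 mol is available, so H2 is limiting.
n(H2O) = (2/2) × 19.30 = 19.30 mol
m(H2O) = 19.30 × 18.02 = 347.8 g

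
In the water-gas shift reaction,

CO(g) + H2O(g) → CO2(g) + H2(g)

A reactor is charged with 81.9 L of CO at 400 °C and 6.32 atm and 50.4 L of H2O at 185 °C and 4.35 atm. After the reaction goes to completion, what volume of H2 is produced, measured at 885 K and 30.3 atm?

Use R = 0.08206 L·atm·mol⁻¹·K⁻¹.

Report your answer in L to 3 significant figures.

n(CO) = PV/RT = (6.32 × 81.9) / (0.08206 × 673.15) = 9.370 mol
n(H2O) = PV/RT = (4.35 × 50.4) / (0.08206 × 458.15) = 5.832 mol
For 9.370 mol CO, stoichiometry requires (1/1) × 9.370 = 9.370 mol H2O; 5.832 mol is available, so H2O is limiting.
n(H2) = (1/1) × 5.832 = 5.832 mol
V(H2) = nRT/P = 5.832 × 0.08206 × 885 / 30.3 = 13.98 L

14.0 L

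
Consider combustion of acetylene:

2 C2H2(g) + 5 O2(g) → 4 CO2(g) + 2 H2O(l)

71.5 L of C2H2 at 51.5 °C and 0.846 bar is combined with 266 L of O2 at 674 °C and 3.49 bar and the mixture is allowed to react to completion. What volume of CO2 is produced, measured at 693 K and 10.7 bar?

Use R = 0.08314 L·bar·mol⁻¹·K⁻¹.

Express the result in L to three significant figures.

24.1 L

n(C2H2) = PV/RT = (0.846 × 71.5) / (0.08314 × 324.65) = 2.241 mol
n(O2) = PV/RT = (3.49 × 266) / (0.08314 × 947.15) = 11.79 mol
For 2.241 mol C2H2, stoichiometry requires (5/2) × 2.241 = 5.603 mol O2; 11.79 mol is available, so C2H2 is limiting.
n(CO2) = (4/2) × 2.241 = 4.482 mol
V(CO2) = nRT/P = 4.482 × 0.08314 × 693 / 10.7 = 24.13 L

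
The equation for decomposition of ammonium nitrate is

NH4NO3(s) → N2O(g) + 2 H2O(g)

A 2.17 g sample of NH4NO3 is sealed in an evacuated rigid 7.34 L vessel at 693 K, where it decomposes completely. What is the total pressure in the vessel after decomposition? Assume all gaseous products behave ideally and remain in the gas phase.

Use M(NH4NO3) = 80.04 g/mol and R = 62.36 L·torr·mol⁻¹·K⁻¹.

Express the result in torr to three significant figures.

n(NH4NO3) = 2.17 / 80.04 = 0.02711 mol
n(gas produced) = (3/1) × 0.02711 = 0.08133 mol
P = nRT/V = 0.08133 × 62.36 × 693 / 7.34 = 478.8 torr

479 torr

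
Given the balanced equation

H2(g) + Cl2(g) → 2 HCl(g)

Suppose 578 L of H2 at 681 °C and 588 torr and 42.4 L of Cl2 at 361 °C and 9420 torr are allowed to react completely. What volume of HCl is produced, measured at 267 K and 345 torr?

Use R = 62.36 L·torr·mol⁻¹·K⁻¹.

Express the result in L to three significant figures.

n(H2) = PV/RT = (588 × 578) / (62.36 × 954.15) = 5.712 mol
n(Cl2) = PV/RT = (9420 × 42.4) / (62.36 × 634.15) = 10.10 mol
For 5.712 mol H2, stoichiometry requires (1/1) × 5.712 = 5.712 mol Cl2; 10.10 mol is available, so H2 is limiting.
n(HCl) = (2/1) × 5.712 = 11.42 mol
V(HCl) = nRT/P = 11.42 × 62.36 × 267 / 345 = 551.1 L

551 L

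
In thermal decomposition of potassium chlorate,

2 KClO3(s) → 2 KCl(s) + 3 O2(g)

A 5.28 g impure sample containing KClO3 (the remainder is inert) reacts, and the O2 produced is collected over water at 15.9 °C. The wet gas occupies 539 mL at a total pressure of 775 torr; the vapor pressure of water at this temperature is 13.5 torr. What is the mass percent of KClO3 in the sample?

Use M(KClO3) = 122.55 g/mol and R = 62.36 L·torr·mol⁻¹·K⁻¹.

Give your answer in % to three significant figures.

P(O2) = 775 − 13.5 = 761.5 torr
n(O2) = PV/RT = (761.5 × 0.5390) / (62.36 × 289.05) = 0.02277 mol
n(KClO3) = (2/3) × 0.02277 = 0.01518 mol
m(KClO3) = 0.01518 × 122.55 = 1.860 g
%KClO3 = 1.860 / 5.28 × 100 = 35.23%

35.2 %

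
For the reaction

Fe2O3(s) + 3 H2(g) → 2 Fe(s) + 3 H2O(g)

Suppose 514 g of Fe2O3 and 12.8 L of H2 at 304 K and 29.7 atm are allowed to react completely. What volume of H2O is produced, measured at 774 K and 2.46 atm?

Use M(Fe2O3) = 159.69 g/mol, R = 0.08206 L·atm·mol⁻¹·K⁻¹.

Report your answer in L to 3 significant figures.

n(Fe2O3) = 514 / 159.69 = 3.219 mol
n(H2) = PV/RT = (29.7 × 12.8) / (0.08206 × 304) = 15.24 mol
For 3.219 mol Fe2O3, stoichiometry requires (3/1) × 3.219 = 9.657 mol H2; 15.24 mol is available, so Fe2O3 is limiting.
n(H2O) = (3/1) × 3.219 = 9.657 mol
V(H2O) = nRT/P = 9.657 × 0.08206 × 774 / 2.46 = 249.3 L

249 L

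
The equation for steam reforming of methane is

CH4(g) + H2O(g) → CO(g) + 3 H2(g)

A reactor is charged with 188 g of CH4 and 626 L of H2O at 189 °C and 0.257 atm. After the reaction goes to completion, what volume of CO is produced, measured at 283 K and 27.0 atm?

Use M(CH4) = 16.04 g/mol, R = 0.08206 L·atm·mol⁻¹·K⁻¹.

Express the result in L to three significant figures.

n(CH4) = 188 / 16.04 = 11.72 mol
n(H2O) = PV/RT = (0.257 × 626) / (0.08206 × 462.15) = 4.242 mol
For 11.72 mol CH4, stoichiometry requires (1/1) × 11.72 = 11.72 mol H2O; 4.242 mol is available, so H2O is limiting.
n(CO) = (1/1) × 4.242 = 4.242 mol
V(CO) = nRT/P = 4.242 × 0.08206 × 283 / 27.0 = 3.649 L

3.65 L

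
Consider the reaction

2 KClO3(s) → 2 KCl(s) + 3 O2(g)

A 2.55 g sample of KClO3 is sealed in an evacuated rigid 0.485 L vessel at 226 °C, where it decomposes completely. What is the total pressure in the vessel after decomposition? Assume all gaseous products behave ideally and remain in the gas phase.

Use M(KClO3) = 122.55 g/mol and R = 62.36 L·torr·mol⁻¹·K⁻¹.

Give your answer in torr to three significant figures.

n(KClO3) = 2.55 / 122.55 = 0.02081 mol
n(gas produced) = (3/2) × 0.02081 = 0.03121 mol
P = nRT/V = 0.03121 × 62.36 × 499.15 / 0.485 = 2003 torr

2000 torr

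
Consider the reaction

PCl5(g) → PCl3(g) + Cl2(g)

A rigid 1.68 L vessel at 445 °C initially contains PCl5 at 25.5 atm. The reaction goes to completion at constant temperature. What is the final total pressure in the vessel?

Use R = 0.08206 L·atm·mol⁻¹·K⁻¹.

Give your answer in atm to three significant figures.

51.0 atm

Rigid vessel, constant T ⇒ P scales with total gas moles (1 → 2).
P_final = (2/1) × 25.5 = 51.00 atm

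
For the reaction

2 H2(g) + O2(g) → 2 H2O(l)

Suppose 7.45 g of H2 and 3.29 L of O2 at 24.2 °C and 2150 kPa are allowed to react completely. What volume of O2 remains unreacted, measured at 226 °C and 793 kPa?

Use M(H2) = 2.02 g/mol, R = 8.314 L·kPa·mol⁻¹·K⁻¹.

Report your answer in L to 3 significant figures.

n(H2) = 7.45 / 2.02 = 3.688 mol
n(O2) = PV/RT = (2150 × 3.29) / (8.314 × 297.35) = 2.861 mol
For 3.688 mol H2, stoichiometry requires (1/2) × 3.688 = 1.844 mol O2; 2.861 mol is available, so H2 is limiting.
n(O2) consumed = (1/2) × 3.688 = 1.844 mol; remaining = 2.861 − 1.844 = 1.017 mol
V(O2) = nRT/P = 1.017 × 8.314 × 499.15 / 793 = 5.322 L

5.32 L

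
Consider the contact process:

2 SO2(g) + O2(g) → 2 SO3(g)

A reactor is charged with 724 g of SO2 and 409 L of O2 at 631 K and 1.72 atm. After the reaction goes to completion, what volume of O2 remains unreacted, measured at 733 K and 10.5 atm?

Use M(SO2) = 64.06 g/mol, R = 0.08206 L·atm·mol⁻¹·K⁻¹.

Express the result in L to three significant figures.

n(SO2) = 724 / 64.06 = 11.30 mol
n(O2) = PV/RT = (1.72 × 409) / (0.08206 × 631) = 13.59 mol
For 11.30 mol SO2, stoichiometry requires (1/2) × 11.30 = 5.650 mol O2; 13.59 mol is available, so SO2 is limiting.
n(O2) consumed = (1/2) × 11.30 = 5.650 mol; remaining = 13.59 − 5.650 = 7.940 mol
V(O2) = nRT/P = 7.940 × 0.08206 × 733 / 10.5 = 45.48 L

45.5 L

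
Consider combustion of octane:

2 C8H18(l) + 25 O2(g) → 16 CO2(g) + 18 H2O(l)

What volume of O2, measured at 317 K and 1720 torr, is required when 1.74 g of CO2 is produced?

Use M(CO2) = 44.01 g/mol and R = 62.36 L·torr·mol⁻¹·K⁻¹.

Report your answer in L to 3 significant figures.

n(CO2) = 1.740 / 44.01 = 0.03954 mol
n(O2) = (25/16) × 0.03954 = 0.06178 mol
V = nRT/P = 0.06178 × 62.36 × 317 / 1720 = 0.7100 L

0.710 L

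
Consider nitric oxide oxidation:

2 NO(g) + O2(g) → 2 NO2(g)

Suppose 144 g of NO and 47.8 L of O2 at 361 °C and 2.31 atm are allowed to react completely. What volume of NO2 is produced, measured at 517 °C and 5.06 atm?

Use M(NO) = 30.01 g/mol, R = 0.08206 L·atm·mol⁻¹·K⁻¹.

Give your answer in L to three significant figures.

n(NO) = 144 / 30.01 = 4.798 mol
n(O2) = PV/RT = (2.31 × 47.8) / (0.08206 × 634.15) = 2.122 mol
For 4.798 mol NO, stoichiometry requires (1/2) × 4.798 = 2.399 mol O2; 2.122 mol is available, so O2 is limiting.
n(NO2) = (2/1) × 2.122 = 4.244 mol
V(NO2) = nRT/P = 4.244 × 0.08206 × 790.15 / 5.06 = 54.38 L

54.4 L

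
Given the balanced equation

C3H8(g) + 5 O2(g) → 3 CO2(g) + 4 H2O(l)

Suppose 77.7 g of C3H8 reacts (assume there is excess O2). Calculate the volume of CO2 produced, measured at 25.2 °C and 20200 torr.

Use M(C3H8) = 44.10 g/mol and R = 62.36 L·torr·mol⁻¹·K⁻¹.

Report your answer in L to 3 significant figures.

n(C3H8) = 77.70 / 44.10 = 1.762 mol
n(CO2) = (3/1) × 1.762 = 5.286 mol
V = nRT/P = 5.286 × 62.36 × 298.35 / 20200 = 4.869 L

4.87 L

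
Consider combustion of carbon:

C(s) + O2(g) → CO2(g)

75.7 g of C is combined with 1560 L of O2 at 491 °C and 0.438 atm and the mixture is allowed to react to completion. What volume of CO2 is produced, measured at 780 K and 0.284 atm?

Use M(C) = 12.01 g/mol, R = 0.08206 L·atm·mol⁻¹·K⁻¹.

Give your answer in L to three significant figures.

1420 L

n(C) = 75.7 / 12.01 = 6.303 mol
n(O2) = PV/RT = (0.438 × 1560) / (0.08206 × 764.15) = 10.90 mol
For 6.303 mol C, stoichiometry requires (1/1) × 6.303 = 6.303 mol O2; 10.90 mol is available, so C is limiting.
n(CO2) = (1/1) × 6.303 = 6.303 mol
V(CO2) = nRT/P = 6.303 × 0.08206 × 780 / 0.284 = 1421 L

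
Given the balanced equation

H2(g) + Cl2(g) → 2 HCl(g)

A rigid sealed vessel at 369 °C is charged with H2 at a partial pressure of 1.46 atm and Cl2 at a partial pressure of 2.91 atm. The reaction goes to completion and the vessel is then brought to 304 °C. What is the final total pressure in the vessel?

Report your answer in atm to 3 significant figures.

With V and T fixed, P_i ∝ n_i, so the mole ratios apply directly to partial pressures at 369 °C.
P(Cl2) required for 1.46 atm of H2 = (1/1) × 1.46 = 1.460 atm; available 2.91 atm, so H2 is limiting.
P(Cl2) remaining = 2.91 − (1/1) × 1.46 = 1.450 atm
P(gaseous products) = (2)/1 × 1.46 = 2.920 atm
P_total at 369 °C = 1.450 + 2.920 = 4.370 atm
Scaling to 304 °C: P = 4.370 × 577.15/642.15 = 3.928 atm

3.93 atm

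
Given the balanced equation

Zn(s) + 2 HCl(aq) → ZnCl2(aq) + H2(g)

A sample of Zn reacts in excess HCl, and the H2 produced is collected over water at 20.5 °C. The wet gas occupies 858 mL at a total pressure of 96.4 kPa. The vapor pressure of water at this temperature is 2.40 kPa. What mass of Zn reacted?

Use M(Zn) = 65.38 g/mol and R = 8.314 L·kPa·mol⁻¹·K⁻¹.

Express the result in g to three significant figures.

P(H2) = 96.4 − 2.40 = 94.00 kPa
n(H2) = PV/RT = (94.00 × 0.8580) / (8.314 × 293.65) = 0.03304 mol
n(Zn) = (1/1) × 0.03304 = 0.03304 mol
m(Zn) = 0.03304 × 65.38 = 2.160 g

2.16 g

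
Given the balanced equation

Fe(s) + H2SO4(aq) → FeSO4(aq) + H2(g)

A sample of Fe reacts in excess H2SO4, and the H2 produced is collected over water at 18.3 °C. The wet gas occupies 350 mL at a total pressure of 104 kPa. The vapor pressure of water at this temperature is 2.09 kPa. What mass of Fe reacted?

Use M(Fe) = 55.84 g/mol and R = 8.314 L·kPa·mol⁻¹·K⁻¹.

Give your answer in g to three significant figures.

P(H2) = 104 − 2.09 = 101.9 kPa
n(H2) = PV/RT = (101.9 × 0.3500) / (8.314 × 291.45) = 0.01472 mol
n(Fe) = (1/1) × 0.01472 = 0.01472 mol
m(Fe) = 0.01472 × 55.84 = 0.8220 g

0.822 g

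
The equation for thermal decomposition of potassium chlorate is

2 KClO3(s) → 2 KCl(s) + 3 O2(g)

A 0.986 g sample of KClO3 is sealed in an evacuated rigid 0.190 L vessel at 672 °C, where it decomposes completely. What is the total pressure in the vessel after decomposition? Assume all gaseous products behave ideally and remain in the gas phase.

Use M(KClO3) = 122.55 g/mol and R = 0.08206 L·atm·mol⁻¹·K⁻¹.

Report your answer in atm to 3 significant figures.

4.93 atm

n(KClO3) = 0.986 / 122.55 = 0.008046 mol
n(gas produced) = (3/2) × 0.008046 = 0.01207 mol
P = nRT/V = 0.01207 × 0.08206 × 945.15 / 0.190 = 4.927 atm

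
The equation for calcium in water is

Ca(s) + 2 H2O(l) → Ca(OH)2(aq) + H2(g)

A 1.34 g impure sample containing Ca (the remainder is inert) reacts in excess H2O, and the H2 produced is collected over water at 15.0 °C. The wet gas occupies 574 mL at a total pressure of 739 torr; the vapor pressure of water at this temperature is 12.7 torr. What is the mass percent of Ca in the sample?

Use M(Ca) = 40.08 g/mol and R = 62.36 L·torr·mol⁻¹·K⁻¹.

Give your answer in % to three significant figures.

P(H2) = 739 − 12.7 = 726.3 torr
n(H2) = PV/RT = (726.3 × 0.5740) / (62.36 × 288.15) = 0.02320 mol
n(Ca) = (1/1) × 0.02320 = 0.02320 mol
m(Ca) = 0.02320 × 40.08 = 0.9299 g
%Ca = 0.9299 / 1.34 × 100 = 69.40%

69.4 %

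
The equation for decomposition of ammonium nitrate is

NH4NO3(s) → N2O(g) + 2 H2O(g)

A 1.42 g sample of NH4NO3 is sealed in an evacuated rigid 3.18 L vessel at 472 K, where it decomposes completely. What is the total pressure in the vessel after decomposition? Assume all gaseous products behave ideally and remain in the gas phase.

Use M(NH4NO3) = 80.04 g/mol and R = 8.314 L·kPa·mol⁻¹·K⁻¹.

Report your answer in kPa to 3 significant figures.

65.7 kPa

n(NH4NO3) = 1.42 / 80.04 = 0.01774 mol
n(gas produced) = (3/1) × 0.01774 = 0.05322 mol
P = nRT/V = 0.05322 × 8.314 × 472 / 3.18 = 65.67 kPa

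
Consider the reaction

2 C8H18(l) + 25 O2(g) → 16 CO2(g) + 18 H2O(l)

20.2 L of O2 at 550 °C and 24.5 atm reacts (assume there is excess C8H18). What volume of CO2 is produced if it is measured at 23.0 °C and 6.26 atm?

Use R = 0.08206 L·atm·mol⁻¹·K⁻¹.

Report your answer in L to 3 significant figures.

n(O2) = PV/RT = (24.5 × 20.2) / (0.08206 × 823.15) = 7.327 mol
n(CO2) = (16/25) × 7.327 = 4.689 mol
V = nRT/P = 4.689 × 0.08206 × 296.15 / 6.26 = 18.20 L

18.2 L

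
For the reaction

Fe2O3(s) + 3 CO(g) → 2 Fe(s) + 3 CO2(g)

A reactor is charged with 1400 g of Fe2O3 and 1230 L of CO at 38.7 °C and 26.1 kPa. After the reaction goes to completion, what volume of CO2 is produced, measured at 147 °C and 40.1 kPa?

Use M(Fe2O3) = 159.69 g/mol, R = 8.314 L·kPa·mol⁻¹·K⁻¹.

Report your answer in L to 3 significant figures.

n(Fe2O3) = 1400 / 159.69 = 8.767 mol
n(CO) = PV/RT = (26.1 × 1230) / (8.314 × 311.85) = 12.38 mol
For 8.767 mol Fe2O3, stoichiometry requires (3/1) × 8.767 = 26.30 mol CO; 12.38 mol is available, so CO is limiting.
n(CO2) = (3/3) × 12.38 = 12.38 mol
V(CO2) = nRT/P = 12.38 × 8.314 × 420.15 / 40.1 = 1078 L

1080 L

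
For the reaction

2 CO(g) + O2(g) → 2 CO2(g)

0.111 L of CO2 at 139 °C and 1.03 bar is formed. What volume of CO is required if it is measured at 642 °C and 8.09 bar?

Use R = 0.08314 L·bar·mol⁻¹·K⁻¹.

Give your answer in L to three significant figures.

n(CO2) = PV/RT = (1.03 × 0.111) / (0.08314 × 412.15) = 0.003337 mol
n(CO) = (2/2) × 0.003337 = 0.003337 mol
V = nRT/P = 0.003337 × 0.08314 × 915.15 / 8.09 = 0.03138 L

0.0314 L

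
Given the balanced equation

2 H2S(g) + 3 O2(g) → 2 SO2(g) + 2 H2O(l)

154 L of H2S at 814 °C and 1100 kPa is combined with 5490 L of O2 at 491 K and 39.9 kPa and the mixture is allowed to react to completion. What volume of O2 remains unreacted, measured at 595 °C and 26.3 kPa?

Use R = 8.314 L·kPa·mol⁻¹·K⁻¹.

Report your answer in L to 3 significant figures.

7010 L

n(H2S) = PV/RT = (1100 × 154) / (8.314 × 1087.15) = 18.74 mol
n(O2) = PV/RT = (39.9 × 5490) / (8.314 × 491) = 53.66 mol
For 18.74 mol H2S, stoichiometry requires (3/2) × 18.74 = 28.11 mol O2; 53.66 mol is available, so H2S is limiting.
n(O2) consumed = (3/2) × 18.74 = 28.11 mol; remaining = 53.66 − 28.11 = 25.55 mol
V(O2) = nRT/P = 25.55 × 8.314 × 868.15 / 26.3 = 7012 L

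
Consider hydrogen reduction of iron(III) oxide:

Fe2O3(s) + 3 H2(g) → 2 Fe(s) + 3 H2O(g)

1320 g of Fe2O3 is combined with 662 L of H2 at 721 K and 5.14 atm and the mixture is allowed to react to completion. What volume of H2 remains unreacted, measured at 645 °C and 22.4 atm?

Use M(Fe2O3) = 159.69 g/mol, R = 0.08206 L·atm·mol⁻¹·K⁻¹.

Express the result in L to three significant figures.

n(Fe2O3) = 1320 / 159.69 = 8.266 mol
n(H2) = PV/RT = (5.14 × 662) / (0.08206 × 721) = 57.51 mol
For 8.266 mol Fe2O3, stoichiometry requires (3/1) × 8.266 = 24.80 mol H2; 57.51 mol is available, so Fe2O3 is limiting.
n(H2) consumed = (3/1) × 8.266 = 24.80 mol; remaining = 57.51 − 24.80 = 32.71 mol
V(H2) = nRT/P = 32.71 × 0.08206 × 918.15 / 22.4 = 110.0 L

110 L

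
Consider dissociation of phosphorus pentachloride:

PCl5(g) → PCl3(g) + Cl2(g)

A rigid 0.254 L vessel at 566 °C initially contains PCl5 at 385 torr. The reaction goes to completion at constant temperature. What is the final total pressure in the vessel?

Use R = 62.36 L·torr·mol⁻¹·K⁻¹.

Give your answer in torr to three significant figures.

770 torr

Rigid vessel, constant T ⇒ P scales with total gas moles (1 → 2).
P_final = (2/1) × 385 = 770.0 torr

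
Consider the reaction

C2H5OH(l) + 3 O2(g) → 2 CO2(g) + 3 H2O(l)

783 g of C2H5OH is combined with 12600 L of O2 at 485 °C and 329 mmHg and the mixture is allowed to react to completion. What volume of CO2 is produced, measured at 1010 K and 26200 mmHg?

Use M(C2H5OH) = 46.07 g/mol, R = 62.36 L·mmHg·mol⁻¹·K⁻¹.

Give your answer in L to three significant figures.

81.7 L

n(C2H5OH) = 783 / 46.07 = 17.00 mol
n(O2) = PV/RT = (329 × 12600) / (62.36 × 758.15) = 87.68 mol
For 17.00 mol C2H5OH, stoichiometry requires (3/1) × 17.00 = 51.00 mol O2; 87.68 mol is available, so C2H5OH is limiting.
n(CO2) = (2/1) × 17.00 = 34.00 mol
V(CO2) = nRT/P = 34.00 × 62.36 × 1010 / 26200 = 81.73 L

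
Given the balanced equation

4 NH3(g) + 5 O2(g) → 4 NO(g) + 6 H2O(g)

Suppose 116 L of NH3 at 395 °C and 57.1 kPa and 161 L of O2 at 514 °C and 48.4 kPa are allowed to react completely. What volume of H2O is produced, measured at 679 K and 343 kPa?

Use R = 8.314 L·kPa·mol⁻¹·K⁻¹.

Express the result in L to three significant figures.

n(NH3) = PV/RT = (57.1 × 116) / (8.314 × 668.15) = 1.192 mol
n(O2) = PV/RT = (48.4 × 161) / (8.314 × 787.15) = 1.191 mol
For 1.192 mol NH3, stoichiometry requires (5/4) × 1.192 = 1.490 mol O2; 1.191 mol is available, so O2 is limiting.
n(H2O) = (6/5) × 1.191 = 1.429 mol
V(H2O) = nRT/P = 1.429 × 8.314 × 679 / 343 = 23.52 L

23.5 L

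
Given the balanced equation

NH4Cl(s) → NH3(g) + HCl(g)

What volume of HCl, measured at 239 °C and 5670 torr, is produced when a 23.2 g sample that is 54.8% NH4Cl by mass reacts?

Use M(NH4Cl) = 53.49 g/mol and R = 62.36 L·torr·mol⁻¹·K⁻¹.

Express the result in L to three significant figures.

mass of NH4Cl = 23.2 × 54.8/100 = 12.71 g
n(NH4Cl) = 12.71 / 53.49 = 0.2376 mol
n(HCl) = (1/1) × 0.2376 = 0.2376 mol
V = nRT/P = 0.2376 × 62.36 × 512.15 / 5670 = 1.338 L

1.34 L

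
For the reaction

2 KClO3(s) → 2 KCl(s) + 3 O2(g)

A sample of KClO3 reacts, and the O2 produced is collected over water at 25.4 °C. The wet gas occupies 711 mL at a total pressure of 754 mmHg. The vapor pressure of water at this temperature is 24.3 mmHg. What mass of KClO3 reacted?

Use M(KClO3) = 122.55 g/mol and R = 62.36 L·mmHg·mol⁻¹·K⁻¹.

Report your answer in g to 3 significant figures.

P(O2) = 754 − 24.3 = 729.7 mmHg
n(O2) = PV/RT = (729.7 × 0.7110) / (62.36 × 298.55) = 0.02787 mol
n(KClO3) = (2/3) × 0.02787 = 0.01858 mol
m(KClO3) = 0.01858 × 122.55 = 2.277 g

2.28 g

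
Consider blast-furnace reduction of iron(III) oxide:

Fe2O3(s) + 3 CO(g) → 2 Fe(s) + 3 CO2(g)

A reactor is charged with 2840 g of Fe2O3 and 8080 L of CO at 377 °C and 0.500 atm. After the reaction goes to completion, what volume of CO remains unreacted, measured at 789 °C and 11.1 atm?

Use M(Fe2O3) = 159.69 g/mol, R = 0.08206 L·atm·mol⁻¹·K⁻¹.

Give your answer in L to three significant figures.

n(Fe2O3) = 2840 / 159.69 = 17.78 mol
n(CO) = PV/RT = (0.500 × 8080) / (0.08206 × 650.15) = 75.72 mol
For 17.78 mol Fe2O3, stoichiometry requires (3/1) × 17.78 = 53.34 mol CO; 75.72 mol is available, so Fe2O3 is limiting.
n(CO) consumed = (3/1) × 17.78 = 53.34 mol; remaining = 75.72 − 53.34 = 22.38 mol
V(CO) = nRT/P = 22.38 × 0.08206 × 1062.15 / 11.1 = 175.7 L

176 L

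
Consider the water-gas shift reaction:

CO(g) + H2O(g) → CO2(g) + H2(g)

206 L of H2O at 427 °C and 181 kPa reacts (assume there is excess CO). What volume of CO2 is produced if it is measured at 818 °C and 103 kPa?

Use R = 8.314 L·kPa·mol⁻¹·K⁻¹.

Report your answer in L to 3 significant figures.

n(H2O) = PV/RT = (181 × 206) / (8.314 × 700.15) = 6.405 mol
n(CO2) = (1/1) × 6.405 = 6.405 mol
V = nRT/P = 6.405 × 8.314 × 1091.15 / 103 = 564.1 L

564 L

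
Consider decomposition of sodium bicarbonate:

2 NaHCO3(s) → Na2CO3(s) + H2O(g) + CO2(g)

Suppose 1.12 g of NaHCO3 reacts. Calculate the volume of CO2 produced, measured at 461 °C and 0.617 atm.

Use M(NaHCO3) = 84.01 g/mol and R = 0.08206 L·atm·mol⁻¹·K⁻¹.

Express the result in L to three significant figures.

n(NaHCO3) = 1.120 / 84.01 = 0.01333 mol
n(CO2) = (1/2) × 0.01333 = 0.006665 mol
V = nRT/P = 0.006665 × 0.08206 × 734.15 / 0.617 = 0.6508 L

0.651 L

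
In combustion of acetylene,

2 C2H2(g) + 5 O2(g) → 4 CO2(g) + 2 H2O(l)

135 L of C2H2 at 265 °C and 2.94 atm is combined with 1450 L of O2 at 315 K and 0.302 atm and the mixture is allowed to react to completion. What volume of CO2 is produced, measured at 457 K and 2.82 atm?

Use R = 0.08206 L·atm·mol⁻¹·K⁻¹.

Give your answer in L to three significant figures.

180 L

n(C2H2) = PV/RT = (2.94 × 135) / (0.08206 × 538.15) = 8.988 mol
n(O2) = PV/RT = (0.302 × 1450) / (0.08206 × 315) = 16.94 mol
For 8.988 mol C2H2, stoichiometry requires (5/2) × 8.988 = 22.47 mol O2; 16.94 mol is available, so O2 is limiting.
n(CO2) = (4/5) × 16.94 = 13.55 mol
V(CO2) = nRT/P = 13.55 × 0.08206 × 457 / 2.82 = 180.2 L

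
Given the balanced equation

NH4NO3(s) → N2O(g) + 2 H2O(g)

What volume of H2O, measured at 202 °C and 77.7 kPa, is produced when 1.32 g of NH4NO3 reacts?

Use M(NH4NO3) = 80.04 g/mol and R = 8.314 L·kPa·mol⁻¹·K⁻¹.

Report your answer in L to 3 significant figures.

1.68 L

n(NH4NO3) = 1.320 / 80.04 = 0.01649 mol
n(H2O) = (2/1) × 0.01649 = 0.03298 mol
V = nRT/P = 0.03298 × 8.314 × 475.15 / 77.7 = 1.677 L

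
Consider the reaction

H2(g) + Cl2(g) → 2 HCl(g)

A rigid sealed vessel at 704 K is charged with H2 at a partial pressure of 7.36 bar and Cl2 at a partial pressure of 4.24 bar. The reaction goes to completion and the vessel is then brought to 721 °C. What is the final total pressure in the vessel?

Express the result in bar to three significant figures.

16.4 bar

Because the vessel is rigid and T is held at 704 K, work the stoichiometry in partial pressures (P_i = n_iRT/V).
P(Cl2) required for 7.36 bar of H2 = (1/1) × 7.36 = 7.360 bar; available 4.24 bar, so Cl2 is limiting.
P(H2) remaining = 7.36 − (1/1) × 4.24 = 3.120 bar
P(gaseous products) = (2)/1 × 4.24 = 8.480 bar
P_total at 704 K = 3.120 + 8.480 = 11.60 bar
Scaling to 721 °C: P = 11.60 × 994.15/704 = 16.38 bar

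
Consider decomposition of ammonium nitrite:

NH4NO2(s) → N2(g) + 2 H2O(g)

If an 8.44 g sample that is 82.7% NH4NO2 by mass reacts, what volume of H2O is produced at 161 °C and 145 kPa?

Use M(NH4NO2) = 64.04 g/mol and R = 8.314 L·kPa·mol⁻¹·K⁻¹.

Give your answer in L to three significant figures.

mass of NH4NO2 = 8.44 × 82.7/100 = 6.980 g
n(NH4NO2) = 6.980 / 64.04 = 0.1090 mol
n(H2O) = (2/1) × 0.1090 = 0.2180 mol
V = nRT/P = 0.2180 × 8.314 × 434.15 / 145 = 5.427 L

5.43 L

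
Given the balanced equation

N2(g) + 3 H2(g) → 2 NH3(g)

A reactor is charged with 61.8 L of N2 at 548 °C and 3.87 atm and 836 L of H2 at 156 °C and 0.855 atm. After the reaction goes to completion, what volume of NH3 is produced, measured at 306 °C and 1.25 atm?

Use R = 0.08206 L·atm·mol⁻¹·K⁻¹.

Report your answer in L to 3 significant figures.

270 L

n(N2) = PV/RT = (3.87 × 61.8) / (0.08206 × 821.15) = 3.549 mol
n(H2) = PV/RT = (0.855 × 836) / (0.08206 × 429.15) = 20.30 mol
For 3.549 mol N2, stoichiometry requires (3/1) × 3.549 = 10.65 mol H2; 20.30 mol is available, so N2 is limiting.
n(NH3) = (2/1) × 3.549 = 7.098 mol
V(NH3) = nRT/P = 7.098 × 0.08206 × 579.15 / 1.25 = 269.9 L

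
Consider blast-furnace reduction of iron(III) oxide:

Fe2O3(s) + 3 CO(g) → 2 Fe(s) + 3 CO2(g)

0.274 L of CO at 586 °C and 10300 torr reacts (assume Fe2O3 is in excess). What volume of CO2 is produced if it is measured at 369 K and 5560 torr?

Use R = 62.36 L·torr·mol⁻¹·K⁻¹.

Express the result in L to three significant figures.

0.218 L

n(CO) = PV/RT = (10300 × 0.274) / (62.36 × 859.15) = 0.05268 mol
n(CO2) = (3/3) × 0.05268 = 0.05268 mol
V = nRT/P = 0.05268 × 62.36 × 369 / 5560 = 0.2180 L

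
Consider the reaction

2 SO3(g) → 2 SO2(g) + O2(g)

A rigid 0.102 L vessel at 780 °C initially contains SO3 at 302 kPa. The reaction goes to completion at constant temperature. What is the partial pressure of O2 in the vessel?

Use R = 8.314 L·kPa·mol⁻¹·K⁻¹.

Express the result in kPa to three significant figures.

n(SO3)₀ = PV/RT = (302 × 0.102) / (8.314 × 1053.15) = 0.003518 mol
n(O2) = (1/2) × 0.003518 = 0.001759 mol
P(O2) = nRT/V = 0.001759 × 8.314 × 1053.15 / 0.102 = 151.0 kPa

151 kPa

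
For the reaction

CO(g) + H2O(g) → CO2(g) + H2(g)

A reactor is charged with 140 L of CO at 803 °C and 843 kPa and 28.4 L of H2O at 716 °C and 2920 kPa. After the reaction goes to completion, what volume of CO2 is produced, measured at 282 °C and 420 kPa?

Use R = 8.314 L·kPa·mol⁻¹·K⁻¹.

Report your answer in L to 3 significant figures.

111 L

n(CO) = PV/RT = (843 × 140) / (8.314 × 1076.15) = 13.19 mol
n(H2O) = PV/RT = (2920 × 28.4) / (8.314 × 989.15) = 10.08 mol
For 13.19 mol CO, stoichiometry requires (1/1) × 13.19 = 13.19 mol H2O; 10.08 mol is available, so H2O is limiting.
n(CO2) = (1/1) × 10.08 = 10.08 mol
V(CO2) = nRT/P = 10.08 × 8.314 × 555.15 / 420 = 110.8 L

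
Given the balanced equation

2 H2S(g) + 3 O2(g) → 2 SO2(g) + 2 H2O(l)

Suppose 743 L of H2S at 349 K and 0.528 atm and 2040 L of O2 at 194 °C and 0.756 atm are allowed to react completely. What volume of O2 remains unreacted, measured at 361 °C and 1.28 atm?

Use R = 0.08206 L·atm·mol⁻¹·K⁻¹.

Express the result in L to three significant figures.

800 L

n(H2S) = PV/RT = (0.528 × 743) / (0.08206 × 349) = 13.70 mol
n(O2) = PV/RT = (0.756 × 2040) / (0.08206 × 467.15) = 40.23 mol
For 13.70 mol H2S, stoichiometry requires (3/2) × 13.70 = 20.55 mol O2; 40.23 mol is available, so H2S is limiting.
n(O2) consumed = (3/2) × 13.70 = 20.55 mol; remaining = 40.23 − 20.55 = 19.68 mol
V(O2) = nRT/P = 19.68 × 0.08206 × 634.15 / 1.28 = 800.1 L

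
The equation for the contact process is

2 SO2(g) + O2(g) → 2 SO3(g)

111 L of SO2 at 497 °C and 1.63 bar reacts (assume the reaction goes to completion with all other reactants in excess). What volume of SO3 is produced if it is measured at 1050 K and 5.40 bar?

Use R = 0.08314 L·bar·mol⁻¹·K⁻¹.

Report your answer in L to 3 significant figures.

45.7 L

n(SO2) = PV/RT = (1.63 × 111) / (0.08314 × 770.15) = 2.826 mol
n(SO3) = (2/2) × 2.826 = 2.826 mol
V = nRT/P = 2.826 × 0.08314 × 1050 / 5.40 = 45.69 L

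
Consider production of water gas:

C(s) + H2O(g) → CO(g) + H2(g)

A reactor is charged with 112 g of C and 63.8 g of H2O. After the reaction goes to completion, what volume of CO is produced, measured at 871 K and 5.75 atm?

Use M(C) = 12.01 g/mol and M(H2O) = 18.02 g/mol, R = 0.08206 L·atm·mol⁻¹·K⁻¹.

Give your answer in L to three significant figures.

44.0 L

n(C) = 112 / 12.01 = 9.326 mol
n(H2O) = 63.8 / 18.02 = 3.541 mol
For 9.326 mol C, stoichiometry requires (1/1) × 9.326 = 9.326 mol H2O; 3.541 mol is available, so H2O is limiting.
n(CO) = (1/1) × 3.541 = 3.541 mol
V(CO) = nRT/P = 3.541 × 0.08206 × 871 / 5.75 = 44.02 L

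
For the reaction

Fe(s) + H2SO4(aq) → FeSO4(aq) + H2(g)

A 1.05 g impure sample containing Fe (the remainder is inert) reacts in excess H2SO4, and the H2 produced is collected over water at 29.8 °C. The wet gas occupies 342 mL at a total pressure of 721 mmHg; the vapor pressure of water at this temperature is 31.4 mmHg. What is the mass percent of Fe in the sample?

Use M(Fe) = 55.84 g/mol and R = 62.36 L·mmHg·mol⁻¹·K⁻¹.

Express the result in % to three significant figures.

P(H2) = 721 − 31.4 = 689.6 mmHg
n(H2) = PV/RT = (689.6 × 0.3420) / (62.36 × 302.95) = 0.01248 mol
n(Fe) = (1/1) × 0.01248 = 0.01248 mol
m(Fe) = 0.01248 × 55.84 = 0.6969 g
%Fe = 0.6969 / 1.05 × 100 = 66.37%

66.4 %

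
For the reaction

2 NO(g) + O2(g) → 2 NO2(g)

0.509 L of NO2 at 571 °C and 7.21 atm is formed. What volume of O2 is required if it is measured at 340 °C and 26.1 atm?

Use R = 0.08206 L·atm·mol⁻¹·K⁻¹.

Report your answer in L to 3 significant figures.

n(NO2) = PV/RT = (7.21 × 0.509) / (0.08206 × 844.15) = 0.05298 mol
n(O2) = (1/2) × 0.05298 = 0.02649 mol
V = nRT/P = 0.02649 × 0.08206 × 613.15 / 26.1 = 0.05107 L

0.0511 L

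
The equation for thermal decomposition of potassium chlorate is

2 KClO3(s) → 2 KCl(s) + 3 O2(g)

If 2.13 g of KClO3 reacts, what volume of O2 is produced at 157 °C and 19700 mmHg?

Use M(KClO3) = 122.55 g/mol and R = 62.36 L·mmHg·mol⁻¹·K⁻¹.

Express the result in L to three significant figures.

n(KClO3) = 2.130 / 122.55 = 0.01738 mol
n(O2) = (3/2) × 0.01738 = 0.02607 mol
V = nRT/P = 0.02607 × 62.36 × 430.15 / 19700 = 0.03550 L

0.0355 L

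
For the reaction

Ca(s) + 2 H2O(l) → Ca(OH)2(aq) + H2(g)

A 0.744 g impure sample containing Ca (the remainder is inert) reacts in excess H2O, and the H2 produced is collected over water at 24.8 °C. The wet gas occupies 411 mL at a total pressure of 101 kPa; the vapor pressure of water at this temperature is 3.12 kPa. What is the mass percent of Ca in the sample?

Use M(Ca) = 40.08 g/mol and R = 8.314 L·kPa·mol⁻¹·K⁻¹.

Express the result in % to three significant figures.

P(H2) = 101 − 3.12 = 97.88 kPa
n(H2) = PV/RT = (97.88 × 0.4110) / (8.314 × 297.95) = 0.01624 mol
n(Ca) = (1/1) × 0.01624 = 0.01624 mol
m(Ca) = 0.01624 × 40.08 = 0.6509 g
%Ca = 0.6509 / 0.744 × 100 = 87.49%

87.5 %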